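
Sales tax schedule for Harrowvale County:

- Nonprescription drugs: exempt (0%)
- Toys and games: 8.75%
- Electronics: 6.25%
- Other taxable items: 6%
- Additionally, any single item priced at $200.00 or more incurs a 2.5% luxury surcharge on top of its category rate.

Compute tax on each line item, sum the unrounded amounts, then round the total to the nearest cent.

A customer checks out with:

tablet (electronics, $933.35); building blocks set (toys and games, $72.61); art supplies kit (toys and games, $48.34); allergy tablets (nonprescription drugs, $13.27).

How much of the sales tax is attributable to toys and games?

$10.58

Building blocks set $72.61: toys and games → 8.75% → $6.353375
Art supplies kit $48.34: toys and games → 8.75% → $4.22975
Tax on toys and games: unrounded sum = $10.583125 → $10.58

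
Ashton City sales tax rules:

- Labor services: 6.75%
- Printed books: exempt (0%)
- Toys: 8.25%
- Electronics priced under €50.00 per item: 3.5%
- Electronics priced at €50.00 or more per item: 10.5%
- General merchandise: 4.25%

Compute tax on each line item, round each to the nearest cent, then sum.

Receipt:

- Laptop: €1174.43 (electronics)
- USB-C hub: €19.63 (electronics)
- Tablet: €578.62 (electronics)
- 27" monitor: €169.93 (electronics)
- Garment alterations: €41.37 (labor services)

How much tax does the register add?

Laptop €1174.43: electronics, €50.00 or more → 10.5% → €123.32
USB-C hub €19.63: electronics, under €50.00 → 3.5% → €0.69
Tablet €578.62: electronics, €50.00 or more → 10.5% → €60.76
27" monitor €169.93: electronics, €50.00 or more → 10.5% → €17.84
Garment alterations €41.37: labor services → 6.75% → €2.79
Total tax = €123.32 + €0.69 + €60.76 + €17.84 + €2.79 = €205.40

€205.40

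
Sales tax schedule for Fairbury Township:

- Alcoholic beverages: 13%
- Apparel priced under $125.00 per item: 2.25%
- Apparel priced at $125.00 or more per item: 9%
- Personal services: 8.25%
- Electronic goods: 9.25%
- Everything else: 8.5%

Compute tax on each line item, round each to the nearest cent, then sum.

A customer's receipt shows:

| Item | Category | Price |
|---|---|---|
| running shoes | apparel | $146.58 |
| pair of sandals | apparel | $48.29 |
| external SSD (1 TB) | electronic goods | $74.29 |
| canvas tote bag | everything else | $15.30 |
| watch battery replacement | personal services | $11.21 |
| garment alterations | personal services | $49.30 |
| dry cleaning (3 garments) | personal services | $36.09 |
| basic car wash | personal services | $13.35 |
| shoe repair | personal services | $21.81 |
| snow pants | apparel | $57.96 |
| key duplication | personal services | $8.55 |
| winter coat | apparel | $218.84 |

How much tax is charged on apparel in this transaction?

Running shoes $146.58: apparel, $125.00 or more → 9% → $13.19
Pair of sandals $48.29: apparel, under $125.00 → 2.25% → $1.09
Snow pants $57.96: apparel, under $125.00 → 2.25% → $1.30
Winter coat $218.84: apparel, $125.00 or more → 9% → $19.70
Tax on apparel = $13.19 + $1.09 + $1.30 + $19.70 = $35.28

$35.28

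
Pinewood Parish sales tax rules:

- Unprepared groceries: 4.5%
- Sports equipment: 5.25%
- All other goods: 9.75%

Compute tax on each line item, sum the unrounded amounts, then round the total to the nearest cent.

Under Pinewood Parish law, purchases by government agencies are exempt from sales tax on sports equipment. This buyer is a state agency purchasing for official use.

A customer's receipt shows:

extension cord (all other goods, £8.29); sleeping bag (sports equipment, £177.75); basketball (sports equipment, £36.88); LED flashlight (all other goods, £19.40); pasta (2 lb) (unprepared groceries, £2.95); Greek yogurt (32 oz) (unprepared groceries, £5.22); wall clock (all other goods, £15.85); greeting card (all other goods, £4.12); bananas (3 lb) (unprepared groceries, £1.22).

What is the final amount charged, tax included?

Extension cord £8.29: all other goods → 9.75% → £0.808275
Sleeping bag £177.75: sports equipment, buyer-exempt → 0% → £0.00
Basketball £36.88: sports equipment, buyer-exempt → 0% → £0.00
LED flashlight £19.40: all other goods → 9.75% → £1.8915
Pasta (2 lb) £2.95: unprepared groceries → 4.5% → £0.13275
Greek yogurt (32 oz) £5.22: unprepared groceries → 4.5% → £0.2349
Wall clock £15.85: all other goods → 9.75% → £1.545375
Greeting card £4.12: all other goods → 9.75% → £0.4017
Bananas (3 lb) £1.22: unprepared groceries → 4.5% → £0.0549
Subtotal = £271.68; unrounded tax = £5.0694 → £5.07; total due = £276.75

£276.75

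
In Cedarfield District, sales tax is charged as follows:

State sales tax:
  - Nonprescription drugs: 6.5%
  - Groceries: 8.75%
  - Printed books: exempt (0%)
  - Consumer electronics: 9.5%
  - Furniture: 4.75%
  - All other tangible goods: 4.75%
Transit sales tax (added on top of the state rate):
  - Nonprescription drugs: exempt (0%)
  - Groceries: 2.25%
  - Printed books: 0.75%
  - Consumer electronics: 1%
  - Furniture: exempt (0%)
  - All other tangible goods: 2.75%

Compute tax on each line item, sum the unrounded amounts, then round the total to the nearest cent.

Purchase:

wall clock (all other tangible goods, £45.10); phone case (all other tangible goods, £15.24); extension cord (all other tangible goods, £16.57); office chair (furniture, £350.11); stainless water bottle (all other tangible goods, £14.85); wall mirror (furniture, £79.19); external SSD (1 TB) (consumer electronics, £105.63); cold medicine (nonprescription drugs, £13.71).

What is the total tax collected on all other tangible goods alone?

Wall clock £45.10: all other tangible goods → 4.75% + 2.75% transit = 7.5% → £3.3825
Phone case £15.24: all other tangible goods → 4.75% + 2.75% transit = 7.5% → £1.143
Extension cord £16.57: all other tangible goods → 4.75% + 2.75% transit = 7.5% → £1.24275
Stainless water bottle £14.85: all other tangible goods → 4.75% + 2.75% transit = 7.5% → £1.11375
Tax on all other tangible goods: unrounded sum = £6.882 → £6.88

£6.88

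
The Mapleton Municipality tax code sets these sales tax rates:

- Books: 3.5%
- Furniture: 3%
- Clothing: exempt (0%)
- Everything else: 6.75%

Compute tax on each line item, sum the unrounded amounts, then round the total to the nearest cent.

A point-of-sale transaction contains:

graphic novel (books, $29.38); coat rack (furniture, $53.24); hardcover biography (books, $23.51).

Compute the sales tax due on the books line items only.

$1.85

Graphic novel $29.38: books → 3.5% → $1.0283
Hardcover biography $23.51: books → 3.5% → $0.82285
Tax on books: unrounded sum = $1.85115 → $1.85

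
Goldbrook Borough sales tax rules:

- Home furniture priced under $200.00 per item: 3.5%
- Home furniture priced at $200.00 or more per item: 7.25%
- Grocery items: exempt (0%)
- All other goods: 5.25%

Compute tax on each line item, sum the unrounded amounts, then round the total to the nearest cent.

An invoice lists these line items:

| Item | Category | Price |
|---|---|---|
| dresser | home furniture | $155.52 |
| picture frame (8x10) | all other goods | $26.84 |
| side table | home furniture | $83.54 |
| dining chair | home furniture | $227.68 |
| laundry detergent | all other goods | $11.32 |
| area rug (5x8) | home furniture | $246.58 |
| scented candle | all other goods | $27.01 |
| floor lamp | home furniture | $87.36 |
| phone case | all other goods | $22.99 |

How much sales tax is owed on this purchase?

$50.44

Dresser $155.52: home furniture, under $200.00 → 3.5% → $5.4432
Picture frame (8x10) $26.84: all other goods → 5.25% → $1.4091
Side table $83.54: home furniture, under $200.00 → 3.5% → $2.9239
Dining chair $227.68: home furniture, $200.00 or more → 7.25% → $16.5068
Laundry detergent $11.32: all other goods → 5.25% → $0.5943
Area rug (5x8) $246.58: home furniture, $200.00 or more → 7.25% → $17.87705
Scented candle $27.01: all other goods → 5.25% → $1.418025
Floor lamp $87.36: home furniture, under $200.00 → 3.5% → $3.0576
Phone case $22.99: all other goods → 5.25% → $1.206975
Unrounded tax sum = $50.43695 → $50.44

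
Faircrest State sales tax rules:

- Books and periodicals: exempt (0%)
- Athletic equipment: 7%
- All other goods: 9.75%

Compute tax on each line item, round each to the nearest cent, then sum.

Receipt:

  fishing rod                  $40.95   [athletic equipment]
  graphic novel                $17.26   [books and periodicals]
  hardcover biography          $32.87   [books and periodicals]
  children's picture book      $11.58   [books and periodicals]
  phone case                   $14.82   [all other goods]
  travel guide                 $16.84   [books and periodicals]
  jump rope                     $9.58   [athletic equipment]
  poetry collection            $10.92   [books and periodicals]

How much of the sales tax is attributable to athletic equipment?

$3.54

Fishing rod $40.95: athletic equipment → 7% → $2.87
Jump rope $9.58: athletic equipment → 7% → $0.67
Tax on athletic equipment = $2.87 + $0.67 = $3.54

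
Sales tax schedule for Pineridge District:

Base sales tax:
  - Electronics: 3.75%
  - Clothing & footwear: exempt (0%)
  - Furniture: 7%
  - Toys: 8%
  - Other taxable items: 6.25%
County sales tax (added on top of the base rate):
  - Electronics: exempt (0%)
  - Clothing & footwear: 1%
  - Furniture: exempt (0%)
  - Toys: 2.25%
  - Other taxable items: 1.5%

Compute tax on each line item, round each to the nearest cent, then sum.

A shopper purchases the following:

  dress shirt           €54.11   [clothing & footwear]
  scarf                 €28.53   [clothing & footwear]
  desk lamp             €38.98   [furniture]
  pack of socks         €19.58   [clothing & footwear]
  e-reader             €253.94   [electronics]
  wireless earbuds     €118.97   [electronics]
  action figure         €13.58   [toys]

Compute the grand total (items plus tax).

€546.82

Dress shirt €54.11: clothing & footwear → 0% + 1% county = 1% → €0.54
Scarf €28.53: clothing & footwear → 0% + 1% county = 1% → €0.29
Desk lamp €38.98: furniture → 7% + 0% county = 7% → €2.73
Pack of socks €19.58: clothing & footwear → 0% + 1% county = 1% → €0.20
E-reader €253.94: electronics → 3.75% + 0% county = 3.75% → €9.52
Wireless earbuds €118.97: electronics → 3.75% + 0% county = 3.75% → €4.46
Action figure €13.58: toys → 8% + 2.25% county = 10.25% → €1.39
Subtotal = €527.69; tax = €19.13; total due = €546.82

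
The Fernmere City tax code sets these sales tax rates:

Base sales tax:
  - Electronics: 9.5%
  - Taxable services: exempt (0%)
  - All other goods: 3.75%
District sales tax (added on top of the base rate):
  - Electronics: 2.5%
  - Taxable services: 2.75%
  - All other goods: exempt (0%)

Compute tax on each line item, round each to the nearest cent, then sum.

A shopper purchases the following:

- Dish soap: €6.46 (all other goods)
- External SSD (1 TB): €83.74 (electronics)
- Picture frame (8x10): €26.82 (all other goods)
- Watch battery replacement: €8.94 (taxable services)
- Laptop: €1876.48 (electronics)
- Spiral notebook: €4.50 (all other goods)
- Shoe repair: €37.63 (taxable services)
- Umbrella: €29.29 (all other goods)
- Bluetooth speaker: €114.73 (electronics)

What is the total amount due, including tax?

Dish soap €6.46: all other goods → 3.75% + 0% district = 3.75% → €0.24
External SSD (1 TB) €83.74: electronics → 9.5% + 2.5% district = 12% → €10.05
Picture frame (8x10) €26.82: all other goods → 3.75% + 0% district = 3.75% → €1.01
Watch battery replacement €8.94: taxable services → 0% + 2.75% district = 2.75% → €0.25
Laptop €1876.48: electronics → 9.5% + 2.5% district = 12% → €225.18
Spiral notebook €4.50: all other goods → 3.75% + 0% district = 3.75% → €0.17
Shoe repair €37.63: taxable services → 0% + 2.75% district = 2.75% → €1.03
Umbrella €29.29: all other goods → 3.75% + 0% district = 3.75% → €1.10
Bluetooth speaker €114.73: electronics → 9.5% + 2.5% district = 12% → €13.77
Subtotal = €2188.59; tax = €252.80; total due = €2441.39

€2441.39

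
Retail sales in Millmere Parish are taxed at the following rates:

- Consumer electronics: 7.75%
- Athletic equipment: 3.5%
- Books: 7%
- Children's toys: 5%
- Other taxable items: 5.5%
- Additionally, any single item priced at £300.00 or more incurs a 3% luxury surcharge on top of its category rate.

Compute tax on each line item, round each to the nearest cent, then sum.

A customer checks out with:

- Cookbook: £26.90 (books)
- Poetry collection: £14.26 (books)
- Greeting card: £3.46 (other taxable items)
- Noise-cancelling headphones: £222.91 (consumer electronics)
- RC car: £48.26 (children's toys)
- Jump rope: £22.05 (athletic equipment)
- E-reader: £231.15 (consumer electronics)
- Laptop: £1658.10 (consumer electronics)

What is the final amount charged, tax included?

Cookbook £26.90: books → 7% → £1.88
Poetry collection £14.26: books → 7% → £1.00
Greeting card £3.46: other taxable items → 5.5% → £0.19
Noise-cancelling headphones £222.91: consumer electronics → 7.75% → £17.28
RC car £48.26: children's toys → 5% → £2.41
Jump rope £22.05: athletic equipment → 3.5% → £0.77
E-reader £231.15: consumer electronics → 7.75% → £17.91
Laptop £1658.10: consumer electronics → 7.75% + 3% surcharge = 10.75% → £178.25
Subtotal = £2227.09; tax = £219.69; total due = £2446.78

£2446.78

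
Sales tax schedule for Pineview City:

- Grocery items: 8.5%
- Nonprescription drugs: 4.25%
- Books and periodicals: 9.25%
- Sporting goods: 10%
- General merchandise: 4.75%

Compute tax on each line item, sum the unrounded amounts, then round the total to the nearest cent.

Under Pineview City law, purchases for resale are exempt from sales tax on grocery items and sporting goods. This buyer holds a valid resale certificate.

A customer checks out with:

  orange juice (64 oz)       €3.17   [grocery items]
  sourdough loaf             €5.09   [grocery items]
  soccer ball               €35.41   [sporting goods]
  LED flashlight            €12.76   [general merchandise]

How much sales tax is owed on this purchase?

€0.61

Orange juice (64 oz) €3.17: grocery items, buyer-exempt → 0% → €0.00
Sourdough loaf €5.09: grocery items, buyer-exempt → 0% → €0.00
Soccer ball €35.41: sporting goods, buyer-exempt → 0% → €0.00
LED flashlight €12.76: general merchandise → 4.75% → €0.6061
Unrounded tax sum = €0.6061 → €0.61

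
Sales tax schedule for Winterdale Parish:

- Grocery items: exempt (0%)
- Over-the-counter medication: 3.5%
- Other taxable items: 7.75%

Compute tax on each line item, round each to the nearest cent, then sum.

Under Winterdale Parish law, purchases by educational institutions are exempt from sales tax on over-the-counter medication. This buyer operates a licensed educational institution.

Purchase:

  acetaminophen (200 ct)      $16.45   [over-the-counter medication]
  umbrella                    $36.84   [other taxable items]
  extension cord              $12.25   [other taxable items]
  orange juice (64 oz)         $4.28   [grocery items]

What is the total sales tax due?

$3.81

Acetaminophen (200 ct) $16.45: over-the-counter medication, buyer-exempt → 0% → $0.00
Umbrella $36.84: other taxable items → 7.75% → $2.86
Extension cord $12.25: other taxable items → 7.75% → $0.95
Orange juice (64 oz) $4.28: grocery items → 0% → $0.00
Total tax = $2.86 + $0.95 = $3.81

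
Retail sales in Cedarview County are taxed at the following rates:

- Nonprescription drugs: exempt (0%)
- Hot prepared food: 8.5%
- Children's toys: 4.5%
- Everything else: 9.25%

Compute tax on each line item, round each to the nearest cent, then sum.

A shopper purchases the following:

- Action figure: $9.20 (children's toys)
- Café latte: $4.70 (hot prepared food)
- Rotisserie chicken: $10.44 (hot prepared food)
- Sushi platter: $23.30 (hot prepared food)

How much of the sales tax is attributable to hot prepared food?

Café latte $4.70: hot prepared food → 8.5% → $0.40
Rotisserie chicken $10.44: hot prepared food → 8.5% → $0.89
Sushi platter $23.30: hot prepared food → 8.5% → $1.98
Tax on hot prepared food = $0.40 + $0.89 + $1.98 = $3.27

$3.27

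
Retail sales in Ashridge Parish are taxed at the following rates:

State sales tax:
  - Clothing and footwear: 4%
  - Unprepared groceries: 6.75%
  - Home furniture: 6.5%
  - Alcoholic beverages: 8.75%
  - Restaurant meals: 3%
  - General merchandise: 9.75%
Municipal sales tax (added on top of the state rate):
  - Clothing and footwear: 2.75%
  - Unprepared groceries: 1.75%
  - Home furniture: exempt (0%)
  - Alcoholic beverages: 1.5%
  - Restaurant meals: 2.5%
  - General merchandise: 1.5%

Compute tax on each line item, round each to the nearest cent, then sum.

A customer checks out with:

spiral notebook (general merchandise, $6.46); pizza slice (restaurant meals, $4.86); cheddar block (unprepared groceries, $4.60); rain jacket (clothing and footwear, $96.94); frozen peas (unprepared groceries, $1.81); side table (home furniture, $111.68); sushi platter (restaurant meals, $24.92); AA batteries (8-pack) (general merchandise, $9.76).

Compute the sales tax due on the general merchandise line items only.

Spiral notebook $6.46: general merchandise → 9.75% + 1.5% municipal = 11.25% → $0.73
AA batteries (8-pack) $9.76: general merchandise → 9.75% + 1.5% municipal = 11.25% → $1.10
Tax on general merchandise = $0.73 + $1.10 = $1.83

$1.83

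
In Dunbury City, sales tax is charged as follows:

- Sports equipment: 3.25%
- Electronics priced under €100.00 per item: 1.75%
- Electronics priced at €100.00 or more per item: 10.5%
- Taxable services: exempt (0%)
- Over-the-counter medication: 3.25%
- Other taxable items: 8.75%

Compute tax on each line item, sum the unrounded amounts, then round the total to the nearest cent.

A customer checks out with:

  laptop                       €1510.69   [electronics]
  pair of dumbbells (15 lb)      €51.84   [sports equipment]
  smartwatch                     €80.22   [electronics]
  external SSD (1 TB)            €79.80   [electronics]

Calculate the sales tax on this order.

Laptop €1510.69: electronics, €100.00 or more → 10.5% → €158.62245
Pair of dumbbells (15 lb) €51.84: sports equipment → 3.25% → €1.6848
Smartwatch €80.22: electronics, under €100.00 → 1.75% → €1.40385
External SSD (1 TB) €79.80: electronics, under €100.00 → 1.75% → €1.3965
Unrounded tax sum = €163.1076 → €163.11

€163.11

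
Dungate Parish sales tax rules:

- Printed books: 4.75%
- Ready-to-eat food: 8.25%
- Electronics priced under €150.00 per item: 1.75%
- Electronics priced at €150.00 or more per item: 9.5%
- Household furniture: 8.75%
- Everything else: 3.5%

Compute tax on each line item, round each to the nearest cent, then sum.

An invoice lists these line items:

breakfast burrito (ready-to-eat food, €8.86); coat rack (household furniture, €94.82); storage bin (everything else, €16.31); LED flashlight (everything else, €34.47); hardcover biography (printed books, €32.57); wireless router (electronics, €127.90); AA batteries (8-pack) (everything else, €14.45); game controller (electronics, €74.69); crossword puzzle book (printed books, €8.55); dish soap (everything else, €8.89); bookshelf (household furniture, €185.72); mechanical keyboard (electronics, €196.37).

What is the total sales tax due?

Breakfast burrito €8.86: ready-to-eat food → 8.25% → €0.73
Coat rack €94.82: household furniture → 8.75% → €8.30
Storage bin €16.31: everything else → 3.5% → €0.57
LED flashlight €34.47: everything else → 3.5% → €1.21
Hardcover biography €32.57: printed books → 4.75% → €1.55
Wireless router €127.90: electronics, under €150.00 → 1.75% → €2.24
AA batteries (8-pack) €14.45: everything else → 3.5% → €0.51
Game controller €74.69: electronics, under €150.00 → 1.75% → €1.31
Crossword puzzle book €8.55: printed books → 4.75% → €0.41
Dish soap €8.89: everything else → 3.5% → €0.31
Bookshelf €185.72: household furniture → 8.75% → €16.25
Mechanical keyboard €196.37: electronics, €150.00 or more → 9.5% → €18.66
Total tax = €0.73 + €8.30 + €0.57 + €1.21 + €1.55 + €2.24 + €0.51 + €1.31 + €0.41 + €0.31 + €16.25 + €18.66 = €52.05

€52.05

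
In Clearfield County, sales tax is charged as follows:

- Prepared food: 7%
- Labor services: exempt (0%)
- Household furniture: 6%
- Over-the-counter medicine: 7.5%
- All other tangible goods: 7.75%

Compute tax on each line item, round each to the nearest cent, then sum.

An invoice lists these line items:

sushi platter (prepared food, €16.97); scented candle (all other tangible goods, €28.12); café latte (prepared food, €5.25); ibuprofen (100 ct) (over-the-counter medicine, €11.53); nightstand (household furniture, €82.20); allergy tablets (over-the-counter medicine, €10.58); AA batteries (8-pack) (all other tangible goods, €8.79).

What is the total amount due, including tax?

€174.44

Sushi platter €16.97: prepared food → 7% → €1.19
Scented candle €28.12: all other tangible goods → 7.75% → €2.18
Café latte €5.25: prepared food → 7% → €0.37
Ibuprofen (100 ct) €11.53: over-the-counter medicine → 7.5% → €0.86
Nightstand €82.20: household furniture → 6% → €4.93
Allergy tablets €10.58: over-the-counter medicine → 7.5% → €0.79
AA batteries (8-pack) €8.79: all other tangible goods → 7.75% → €0.68
Subtotal = €163.44; tax = €11.00; total due = €174.44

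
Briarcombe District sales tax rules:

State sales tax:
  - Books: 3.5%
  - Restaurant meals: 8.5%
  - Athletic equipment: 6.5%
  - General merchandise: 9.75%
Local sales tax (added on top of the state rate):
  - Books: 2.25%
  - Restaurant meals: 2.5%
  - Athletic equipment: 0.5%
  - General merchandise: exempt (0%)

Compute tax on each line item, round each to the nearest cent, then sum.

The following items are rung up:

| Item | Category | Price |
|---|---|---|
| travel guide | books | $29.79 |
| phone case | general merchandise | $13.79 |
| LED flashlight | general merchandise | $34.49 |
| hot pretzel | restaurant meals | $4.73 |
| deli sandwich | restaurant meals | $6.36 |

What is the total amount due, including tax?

Travel guide $29.79: books → 3.5% + 2.25% local = 5.75% → $1.71
Phone case $13.79: general merchandise → 9.75% + 0% local = 9.75% → $1.34
LED flashlight $34.49: general merchandise → 9.75% + 0% local = 9.75% → $3.36
Hot pretzel $4.73: restaurant meals → 8.5% + 2.5% local = 11% → $0.52
Deli sandwich $6.36: restaurant meals → 8.5% + 2.5% local = 11% → $0.70
Subtotal = $89.16; tax = $7.63; total due = $96.79

$96.79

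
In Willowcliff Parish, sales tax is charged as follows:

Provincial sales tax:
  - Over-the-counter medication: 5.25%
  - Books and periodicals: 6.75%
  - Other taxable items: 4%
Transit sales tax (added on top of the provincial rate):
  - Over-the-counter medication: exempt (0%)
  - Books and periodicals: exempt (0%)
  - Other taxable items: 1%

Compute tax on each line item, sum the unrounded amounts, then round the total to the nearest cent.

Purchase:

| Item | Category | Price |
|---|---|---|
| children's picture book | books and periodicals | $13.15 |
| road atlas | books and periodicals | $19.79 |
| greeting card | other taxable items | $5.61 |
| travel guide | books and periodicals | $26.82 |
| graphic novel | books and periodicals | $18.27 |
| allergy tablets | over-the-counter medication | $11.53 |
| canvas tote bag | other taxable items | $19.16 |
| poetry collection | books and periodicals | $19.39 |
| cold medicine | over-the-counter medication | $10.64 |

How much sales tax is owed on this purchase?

$8.98

Children's picture book $13.15: books and periodicals → 6.75% + 0% transit = 6.75% → $0.887625
Road atlas $19.79: books and periodicals → 6.75% + 0% transit = 6.75% → $1.335825
Greeting card $5.61: other taxable items → 4% + 1% transit = 5% → $0.2805
Travel guide $26.82: books and periodicals → 6.75% + 0% transit = 6.75% → $1.81035
Graphic novel $18.27: books and periodicals → 6.75% + 0% transit = 6.75% → $1.233225
Allergy tablets $11.53: over-the-counter medication → 5.25% + 0% transit = 5.25% → $0.605325
Canvas tote bag $19.16: other taxable items → 4% + 1% transit = 5% → $0.958
Poetry collection $19.39: books and periodicals → 6.75% + 0% transit = 6.75% → $1.308825
Cold medicine $10.64: over-the-counter medication → 5.25% + 0% transit = 5.25% → $0.5586
Unrounded tax sum = $8.978275 → $8.98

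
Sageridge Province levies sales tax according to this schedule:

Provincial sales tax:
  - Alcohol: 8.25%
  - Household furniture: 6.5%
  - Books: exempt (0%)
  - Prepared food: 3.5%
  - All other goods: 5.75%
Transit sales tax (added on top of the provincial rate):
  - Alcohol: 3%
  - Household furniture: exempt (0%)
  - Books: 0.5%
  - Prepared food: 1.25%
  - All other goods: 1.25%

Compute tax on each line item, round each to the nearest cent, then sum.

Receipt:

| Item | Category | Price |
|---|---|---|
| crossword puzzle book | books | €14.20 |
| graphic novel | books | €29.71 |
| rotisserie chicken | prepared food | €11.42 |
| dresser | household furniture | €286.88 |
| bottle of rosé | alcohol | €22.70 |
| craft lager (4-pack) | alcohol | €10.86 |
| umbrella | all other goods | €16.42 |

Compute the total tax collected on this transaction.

Crossword puzzle book €14.20: books → 0% + 0.5% transit = 0.5% → €0.07
Graphic novel €29.71: books → 0% + 0.5% transit = 0.5% → €0.15
Rotisserie chicken €11.42: prepared food → 3.5% + 1.25% transit = 4.75% → €0.54
Dresser €286.88: household furniture → 6.5% + 0% transit = 6.5% → €18.65
Bottle of rosé €22.70: alcohol → 8.25% + 3% transit = 11.25% → €2.55
Craft lager (4-pack) €10.86: alcohol → 8.25% + 3% transit = 11.25% → €1.22
Umbrella €16.42: all other goods → 5.75% + 1.25% transit = 7% → €1.15
Total tax = €0.07 + €0.15 + €0.54 + €18.65 + €2.55 + €1.22 + €1.15 = €24.33

€24.33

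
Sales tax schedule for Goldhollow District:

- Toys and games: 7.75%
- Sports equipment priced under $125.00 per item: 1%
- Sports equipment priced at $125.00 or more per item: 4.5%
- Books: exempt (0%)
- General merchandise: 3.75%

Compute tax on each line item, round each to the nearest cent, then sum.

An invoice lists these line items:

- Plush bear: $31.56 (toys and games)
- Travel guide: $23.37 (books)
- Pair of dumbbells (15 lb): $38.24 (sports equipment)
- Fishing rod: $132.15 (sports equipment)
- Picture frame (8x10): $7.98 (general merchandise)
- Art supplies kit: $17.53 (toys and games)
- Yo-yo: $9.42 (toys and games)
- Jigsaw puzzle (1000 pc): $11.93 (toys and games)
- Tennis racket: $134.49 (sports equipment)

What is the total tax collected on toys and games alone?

Plush bear $31.56: toys and games → 7.75% → $2.45
Art supplies kit $17.53: toys and games → 7.75% → $1.36
Yo-yo $9.42: toys and games → 7.75% → $0.73
Jigsaw puzzle (1000 pc) $11.93: toys and games → 7.75% → $0.92
Tax on toys and games = $2.45 + $1.36 + $0.73 + $0.92 = $5.46

$5.46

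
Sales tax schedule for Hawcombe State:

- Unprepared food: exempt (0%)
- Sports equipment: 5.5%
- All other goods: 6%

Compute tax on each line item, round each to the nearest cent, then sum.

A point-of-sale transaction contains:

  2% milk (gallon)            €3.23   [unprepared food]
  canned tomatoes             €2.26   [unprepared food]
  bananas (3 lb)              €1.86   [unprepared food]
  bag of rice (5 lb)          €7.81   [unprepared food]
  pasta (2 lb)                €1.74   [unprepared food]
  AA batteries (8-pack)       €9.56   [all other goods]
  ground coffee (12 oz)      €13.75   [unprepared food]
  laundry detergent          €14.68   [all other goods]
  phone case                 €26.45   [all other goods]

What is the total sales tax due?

€3.04

2% milk (gallon) €3.23: unprepared food → 0% → €0.00
Canned tomatoes €2.26: unprepared food → 0% → €0.00
Bananas (3 lb) €1.86: unprepared food → 0% → €0.00
Bag of rice (5 lb) €7.81: unprepared food → 0% → €0.00
Pasta (2 lb) €1.74: unprepared food → 0% → €0.00
AA batteries (8-pack) €9.56: all other goods → 6% → €0.57
Ground coffee (12 oz) €13.75: unprepared food → 0% → €0.00
Laundry detergent €14.68: all other goods → 6% → €0.88
Phone case €26.45: all other goods → 6% → €1.59
Total tax = €0.57 + €0.88 + €1.59 = €3.04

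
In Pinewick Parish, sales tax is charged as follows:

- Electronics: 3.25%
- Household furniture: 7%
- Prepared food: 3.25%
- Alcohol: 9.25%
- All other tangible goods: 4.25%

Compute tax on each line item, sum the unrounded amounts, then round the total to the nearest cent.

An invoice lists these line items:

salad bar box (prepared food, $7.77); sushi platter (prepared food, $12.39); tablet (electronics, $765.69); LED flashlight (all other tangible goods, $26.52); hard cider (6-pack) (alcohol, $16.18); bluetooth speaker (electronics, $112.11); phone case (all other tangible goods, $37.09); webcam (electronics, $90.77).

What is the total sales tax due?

$36.33

Salad bar box $7.77: prepared food → 3.25% → $0.252525
Sushi platter $12.39: prepared food → 3.25% → $0.402675
Tablet $765.69: electronics → 3.25% → $24.884925
LED flashlight $26.52: all other tangible goods → 4.25% → $1.1271
Hard cider (6-pack) $16.18: alcohol → 9.25% → $1.49665
Bluetooth speaker $112.11: electronics → 3.25% → $3.643575
Phone case $37.09: all other tangible goods → 4.25% → $1.576325
Webcam $90.77: electronics → 3.25% → $2.950025
Unrounded tax sum = $36.3338 → $36.33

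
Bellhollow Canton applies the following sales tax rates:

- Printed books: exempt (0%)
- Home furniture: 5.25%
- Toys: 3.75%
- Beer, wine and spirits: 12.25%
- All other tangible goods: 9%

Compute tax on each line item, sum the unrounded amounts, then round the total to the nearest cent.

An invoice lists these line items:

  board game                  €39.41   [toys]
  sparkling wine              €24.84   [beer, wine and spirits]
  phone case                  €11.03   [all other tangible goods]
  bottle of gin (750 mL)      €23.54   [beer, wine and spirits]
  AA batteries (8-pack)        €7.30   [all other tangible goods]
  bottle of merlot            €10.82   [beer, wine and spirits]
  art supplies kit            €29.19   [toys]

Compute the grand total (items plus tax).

€157.60

Board game €39.41: toys → 3.75% → €1.477875
Sparkling wine €24.84: beer, wine and spirits → 12.25% → €3.0429
Phone case €11.03: all other tangible goods → 9% → €0.9927
Bottle of gin (750 mL) €23.54: beer, wine and spirits → 12.25% → €2.88365
AA batteries (8-pack) €7.30: all other tangible goods → 9% → €0.657
Bottle of merlot €10.82: beer, wine and spirits → 12.25% → €1.32545
Art supplies kit €29.19: toys → 3.75% → €1.094625
Subtotal = €146.13; unrounded tax = €11.4742 → €11.47; total due = €157.60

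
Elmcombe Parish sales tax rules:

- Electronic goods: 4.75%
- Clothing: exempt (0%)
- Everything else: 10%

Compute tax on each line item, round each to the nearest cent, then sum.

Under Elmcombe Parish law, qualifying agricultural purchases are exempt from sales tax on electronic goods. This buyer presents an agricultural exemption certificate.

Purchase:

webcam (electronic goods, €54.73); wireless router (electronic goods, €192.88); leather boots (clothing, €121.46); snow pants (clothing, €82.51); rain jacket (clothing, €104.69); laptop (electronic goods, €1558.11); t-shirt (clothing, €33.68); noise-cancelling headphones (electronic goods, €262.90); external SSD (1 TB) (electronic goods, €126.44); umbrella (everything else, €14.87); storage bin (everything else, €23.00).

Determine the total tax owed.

€3.79

Webcam €54.73: electronic goods, buyer-exempt → 0% → €0.00
Wireless router €192.88: electronic goods, buyer-exempt → 0% → €0.00
Leather boots €121.46: clothing → 0% → €0.00
Snow pants €82.51: clothing → 0% → €0.00
Rain jacket €104.69: clothing → 0% → €0.00
Laptop €1558.11: electronic goods, buyer-exempt → 0% → €0.00
T-shirt €33.68: clothing → 0% → €0.00
Noise-cancelling headphones €262.90: electronic goods, buyer-exempt → 0% → €0.00
External SSD (1 TB) €126.44: electronic goods, buyer-exempt → 0% → €0.00
Umbrella €14.87: everything else → 10% → €1.49
Storage bin €23.00: everything else → 10% → €2.30
Total tax = €1.49 + €2.30 = €3.79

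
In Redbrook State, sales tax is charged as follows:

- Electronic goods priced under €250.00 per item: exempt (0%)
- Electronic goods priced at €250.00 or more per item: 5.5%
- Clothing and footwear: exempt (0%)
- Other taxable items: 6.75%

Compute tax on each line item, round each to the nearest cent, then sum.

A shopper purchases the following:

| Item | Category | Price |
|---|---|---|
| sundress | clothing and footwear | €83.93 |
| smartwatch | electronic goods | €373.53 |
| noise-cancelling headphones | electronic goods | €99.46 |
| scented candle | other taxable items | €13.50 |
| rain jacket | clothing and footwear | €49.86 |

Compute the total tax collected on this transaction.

Sundress €83.93: clothing and footwear → 0% → €0.00
Smartwatch €373.53: electronic goods, €250.00 or more → 5.5% → €20.54
Noise-cancelling headphones €99.46: electronic goods, under €250.00 → 0% → €0.00
Scented candle €13.50: other taxable items → 6.75% → €0.91
Rain jacket €49.86: clothing and footwear → 0% → €0.00
Total tax = €20.54 + €0.91 = €21.45

€21.45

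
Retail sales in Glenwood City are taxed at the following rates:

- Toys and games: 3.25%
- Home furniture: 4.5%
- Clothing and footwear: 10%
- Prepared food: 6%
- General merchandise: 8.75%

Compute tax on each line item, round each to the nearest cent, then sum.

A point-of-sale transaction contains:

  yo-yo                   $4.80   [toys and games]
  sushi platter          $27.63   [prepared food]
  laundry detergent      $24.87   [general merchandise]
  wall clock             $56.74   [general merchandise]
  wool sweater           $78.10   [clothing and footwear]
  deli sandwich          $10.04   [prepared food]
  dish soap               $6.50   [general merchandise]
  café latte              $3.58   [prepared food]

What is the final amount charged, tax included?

Yo-yo $4.80: toys and games → 3.25% → $0.16
Sushi platter $27.63: prepared food → 6% → $1.66
Laundry detergent $24.87: general merchandise → 8.75% → $2.18
Wall clock $56.74: general merchandise → 8.75% → $4.96
Wool sweater $78.10: clothing and footwear → 10% → $7.81
Deli sandwich $10.04: prepared food → 6% → $0.60
Dish soap $6.50: general merchandise → 8.75% → $0.57
Café latte $3.58: prepared food → 6% → $0.21
Subtotal = $212.26; tax = $18.15; total due = $230.41

$230.41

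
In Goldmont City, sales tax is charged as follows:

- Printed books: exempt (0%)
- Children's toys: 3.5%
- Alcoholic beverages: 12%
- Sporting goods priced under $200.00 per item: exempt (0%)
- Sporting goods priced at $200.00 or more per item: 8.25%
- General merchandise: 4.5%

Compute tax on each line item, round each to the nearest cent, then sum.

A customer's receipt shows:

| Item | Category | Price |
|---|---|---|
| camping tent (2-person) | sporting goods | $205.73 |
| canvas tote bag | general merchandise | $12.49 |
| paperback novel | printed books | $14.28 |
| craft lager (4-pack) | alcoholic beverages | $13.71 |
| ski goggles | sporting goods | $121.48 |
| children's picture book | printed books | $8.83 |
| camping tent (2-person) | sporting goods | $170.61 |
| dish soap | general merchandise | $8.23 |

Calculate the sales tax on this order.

$19.55

Camping tent (2-person) $205.73: sporting goods, $200.00 or more → 8.25% → $16.97
Canvas tote bag $12.49: general merchandise → 4.5% → $0.56
Paperback novel $14.28: printed books → 0% → $0.00
Craft lager (4-pack) $13.71: alcoholic beverages → 12% → $1.65
Ski goggles $121.48: sporting goods, under $200.00 → 0% → $0.00
Children's picture book $8.83: printed books → 0% → $0.00
Camping tent (2-person) $170.61: sporting goods, under $200.00 → 0% → $0.00
Dish soap $8.23: general merchandise → 4.5% → $0.37
Total tax = $16.97 + $0.56 + $1.65 + $0.37 = $19.55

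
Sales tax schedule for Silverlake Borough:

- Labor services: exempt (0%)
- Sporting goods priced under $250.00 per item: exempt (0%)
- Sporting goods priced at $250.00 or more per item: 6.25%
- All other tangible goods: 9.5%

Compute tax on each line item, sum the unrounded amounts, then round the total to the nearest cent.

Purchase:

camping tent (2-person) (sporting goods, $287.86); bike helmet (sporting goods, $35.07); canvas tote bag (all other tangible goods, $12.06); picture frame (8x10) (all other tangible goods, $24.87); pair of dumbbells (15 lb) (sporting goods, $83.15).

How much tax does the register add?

$21.50

Camping tent (2-person) $287.86: sporting goods, $250.00 or more → 6.25% → $17.99125
Bike helmet $35.07: sporting goods, under $250.00 → 0% → $0.00
Canvas tote bag $12.06: all other tangible goods → 9.5% → $1.1457
Picture frame (8x10) $24.87: all other tangible goods → 9.5% → $2.36265
Pair of dumbbells (15 lb) $83.15: sporting goods, under $250.00 → 0% → $0.00
Unrounded tax sum = $21.4996 → $21.50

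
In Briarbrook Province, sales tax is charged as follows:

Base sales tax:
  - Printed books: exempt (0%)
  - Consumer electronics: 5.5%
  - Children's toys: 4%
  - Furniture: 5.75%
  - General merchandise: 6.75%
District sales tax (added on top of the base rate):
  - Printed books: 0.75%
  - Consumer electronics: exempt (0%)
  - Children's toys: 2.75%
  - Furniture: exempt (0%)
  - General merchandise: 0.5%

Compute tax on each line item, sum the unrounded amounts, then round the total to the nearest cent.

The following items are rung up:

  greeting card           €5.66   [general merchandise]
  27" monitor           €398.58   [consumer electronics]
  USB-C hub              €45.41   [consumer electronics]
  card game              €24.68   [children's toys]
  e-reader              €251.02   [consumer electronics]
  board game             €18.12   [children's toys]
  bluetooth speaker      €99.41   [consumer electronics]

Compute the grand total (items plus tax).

Greeting card €5.66: general merchandise → 6.75% + 0.5% district = 7.25% → €0.41035
27" monitor €398.58: consumer electronics → 5.5% + 0% district = 5.5% → €21.9219
USB-C hub €45.41: consumer electronics → 5.5% + 0% district = 5.5% → €2.49755
Card game €24.68: children's toys → 4% + 2.75% district = 6.75% → €1.6659
E-reader €251.02: consumer electronics → 5.5% + 0% district = 5.5% → €13.8061
Board game €18.12: children's toys → 4% + 2.75% district = 6.75% → €1.2231
Bluetooth speaker €99.41: consumer electronics → 5.5% + 0% district = 5.5% → €5.46755
Subtotal = €842.88; unrounded tax = €46.99245 → €46.99; total due = €889.87

€889.87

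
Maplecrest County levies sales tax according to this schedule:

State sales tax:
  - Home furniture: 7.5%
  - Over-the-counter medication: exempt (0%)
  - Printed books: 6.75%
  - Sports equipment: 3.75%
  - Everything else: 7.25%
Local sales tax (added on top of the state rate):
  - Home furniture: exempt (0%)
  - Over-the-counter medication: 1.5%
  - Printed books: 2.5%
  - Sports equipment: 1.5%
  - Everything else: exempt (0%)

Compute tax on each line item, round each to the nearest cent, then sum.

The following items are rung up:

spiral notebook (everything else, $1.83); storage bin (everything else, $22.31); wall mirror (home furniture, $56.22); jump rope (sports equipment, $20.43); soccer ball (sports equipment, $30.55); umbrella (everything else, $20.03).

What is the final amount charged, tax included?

$161.46

Spiral notebook $1.83: everything else → 7.25% + 0% local = 7.25% → $0.13
Storage bin $22.31: everything else → 7.25% + 0% local = 7.25% → $1.62
Wall mirror $56.22: home furniture → 7.5% + 0% local = 7.5% → $4.22
Jump rope $20.43: sports equipment → 3.75% + 1.5% local = 5.25% → $1.07
Soccer ball $30.55: sports equipment → 3.75% + 1.5% local = 5.25% → $1.60
Umbrella $20.03: everything else → 7.25% + 0% local = 7.25% → $1.45
Subtotal = $151.37; tax = $10.09; total due = $161.46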